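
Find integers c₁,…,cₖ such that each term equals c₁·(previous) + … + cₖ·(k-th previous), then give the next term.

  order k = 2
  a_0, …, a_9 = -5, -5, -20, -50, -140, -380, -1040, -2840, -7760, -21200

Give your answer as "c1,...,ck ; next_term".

  a_2 = 2·-5 + 2·-5 = -20
  a_3 = 2·-20 + 2·-5 = -50
  a_4 = 2·-50 + 2·-20 = -140
  a_5 = 2·-140 + 2·-50 = -380
  a_6 = 2·-380 + 2·-140 = -1040
  a_7 = 2·-1040 + 2·-380 = -2840
  a_8 = 2·-2840 + 2·-1040 = -7760
  a_9 = 2·-7760 + 2·-2840 = -21200
  a_10 = 2·-21200 + 2·-7760 = -57920

2,2 ; -57920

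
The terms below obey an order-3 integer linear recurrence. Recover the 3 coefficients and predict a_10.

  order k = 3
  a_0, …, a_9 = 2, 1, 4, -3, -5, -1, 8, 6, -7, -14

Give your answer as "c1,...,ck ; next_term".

0,-1,-1 ; 1

  a_3 = 0·4 + -1·1 + -1·2 = -3
  a_4 = 0·-3 + -1·4 + -1·1 = -5
  a_5 = 0·-5 + -1·-3 + -1·4 = -1
  a_6 = 0·-1 + -1·-5 + -1·-3 = 8
  a_7 = 0·8 + -1·-1 + -1·-5 = 6
  a_8 = 0·6 + -1·8 + -1·-1 = -7
  a_9 = 0·-7 + -1·6 + -1·8 = -14
  a_10 = 0·-14 + -1·-7 + -1·6 = 1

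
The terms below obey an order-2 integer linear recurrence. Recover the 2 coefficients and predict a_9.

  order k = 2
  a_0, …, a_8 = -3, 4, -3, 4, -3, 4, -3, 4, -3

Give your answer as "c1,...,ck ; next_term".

  a_2 = 0·4 + 1·-3 = -3
  a_3 = 0·-3 + 1·4 = 4
  a_4 = 0·4 + 1·-3 = -3
  a_5 = 0·-3 + 1·4 = 4
  a_6 = 0·4 + 1·-3 = -3
  a_7 = 0·-3 + 1·4 = 4
  a_8 = 0·4 + 1·-3 = -3
  a_9 = 0·-3 + 1·4 = 4

0,1 ; 4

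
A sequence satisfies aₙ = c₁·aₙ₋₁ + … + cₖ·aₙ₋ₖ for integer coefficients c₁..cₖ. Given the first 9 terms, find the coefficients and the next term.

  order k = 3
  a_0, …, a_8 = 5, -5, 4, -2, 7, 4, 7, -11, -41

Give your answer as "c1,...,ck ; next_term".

  a_3 = 2·4 + -1·-5 + -3·5 = -2
  a_4 = 2·-2 + -1·4 + -3·-5 = 7
  a_5 = 2·7 + -1·-2 + -3·4 = 4
  a_6 = 2·4 + -1·7 + -3·-2 = 7
  a_7 = 2·7 + -1·4 + -3·7 = -11
  a_8 = 2·-11 + -1·7 + -3·4 = -41
  a_9 = 2·-41 + -1·-11 + -3·7 = -92

2,-1,-3 ; -92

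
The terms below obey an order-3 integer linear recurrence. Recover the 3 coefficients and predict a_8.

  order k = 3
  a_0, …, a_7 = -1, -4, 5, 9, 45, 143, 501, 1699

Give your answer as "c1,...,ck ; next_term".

3,2,-2 ; 5813

  a_3 = 3·5 + 2·-4 + -2·-1 = 9
  a_4 = 3·9 + 2·5 + -2·-4 = 45
  a_5 = 3·45 + 2·9 + -2·5 = 143
  a_6 = 3·143 + 2·45 + -2·9 = 501
  a_7 = 3·501 + 2·143 + -2·45 = 1699
  a_8 = 3·1699 + 2·501 + -2·143 = 5813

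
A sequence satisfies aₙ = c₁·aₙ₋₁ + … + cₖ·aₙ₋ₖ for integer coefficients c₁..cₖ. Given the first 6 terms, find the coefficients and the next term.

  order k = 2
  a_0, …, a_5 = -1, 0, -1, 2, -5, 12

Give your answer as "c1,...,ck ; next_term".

-2,1 ; -29

  a_2 = -2·0 + 1·-1 = -1
  a_3 = -2·-1 + 1·0 = 2
  a_4 = -2·2 + 1·-1 = -5
  a_5 = -2·-5 + 1·2 = 12
  a_6 = -2·12 + 1·-5 = -29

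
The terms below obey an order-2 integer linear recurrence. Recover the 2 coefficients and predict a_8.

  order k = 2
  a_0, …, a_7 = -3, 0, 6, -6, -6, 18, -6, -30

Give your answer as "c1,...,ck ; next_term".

-1,-2 ; 42

  a_2 = -1·0 + -2·-3 = 6
  a_3 = -1·6 + -2·0 = -6
  a_4 = -1·-6 + -2·6 = -6
  a_5 = -1·-6 + -2·-6 = 18
  a_6 = -1·18 + -2·-6 = -6
  a_7 = -1·-6 + -2·18 = -30
  a_8 = -1·-30 + -2·-6 = 42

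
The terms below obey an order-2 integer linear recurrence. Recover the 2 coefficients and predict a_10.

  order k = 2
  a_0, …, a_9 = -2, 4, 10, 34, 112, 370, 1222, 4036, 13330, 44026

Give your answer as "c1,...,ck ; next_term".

  a_2 = 3·4 + 1·-2 = 10
  a_3 = 3·10 + 1·4 = 34
  a_4 = 3·34 + 1·10 = 112
  a_5 = 3·112 + 1·34 = 370
  a_6 = 3·370 + 1·112 = 1222
  a_7 = 3·1222 + 1·370 = 4036
  a_8 = 3·4036 + 1·1222 = 13330
  a_9 = 3·13330 + 1·4036 = 44026
  a_10 = 3·44026 + 1·13330 = 145408

3,1 ; 145408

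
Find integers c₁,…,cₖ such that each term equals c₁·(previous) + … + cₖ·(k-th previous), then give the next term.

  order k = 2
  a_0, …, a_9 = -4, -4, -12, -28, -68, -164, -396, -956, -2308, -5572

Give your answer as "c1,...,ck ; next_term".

2,1 ; -13452

  a_2 = 2·-4 + 1·-4 = -12
  a_3 = 2·-12 + 1·-4 = -28
  a_4 = 2·-28 + 1·-12 = -68
  a_5 = 2·-68 + 1·-28 = -164
  a_6 = 2·-164 + 1·-68 = -396
  a_7 = 2·-396 + 1·-164 = -956
  a_8 = 2·-956 + 1·-396 = -2308
  a_9 = 2·-2308 + 1·-956 = -5572
  a_10 = 2·-5572 + 1·-2308 = -13452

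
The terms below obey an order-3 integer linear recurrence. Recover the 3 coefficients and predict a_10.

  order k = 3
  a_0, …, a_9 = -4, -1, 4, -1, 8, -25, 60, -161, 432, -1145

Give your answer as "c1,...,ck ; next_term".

-2,1,-2 ; 3044

  a_3 = -2·4 + 1·-1 + -2·-4 = -1
  a_4 = -2·-1 + 1·4 + -2·-1 = 8
  a_5 = -2·8 + 1·-1 + -2·4 = -25
  a_6 = -2·-25 + 1·8 + -2·-1 = 60
  a_7 = -2·60 + 1·-25 + -2·8 = -161
  a_8 = -2·-161 + 1·60 + -2·-25 = 432
  a_9 = -2·432 + 1·-161 + -2·60 = -1145
  a_10 = -2·-1145 + 1·432 + -2·-161 = 3044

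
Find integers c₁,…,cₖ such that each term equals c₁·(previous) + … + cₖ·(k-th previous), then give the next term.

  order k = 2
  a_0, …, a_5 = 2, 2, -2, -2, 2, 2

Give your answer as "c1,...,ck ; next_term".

  a_2 = 0·2 + -1·2 = -2
  a_3 = 0·-2 + -1·2 = -2
  a_4 = 0·-2 + -1·-2 = 2
  a_5 = 0·2 + -1·-2 = 2
  a_6 = 0·2 + -1·2 = -2

0,-1 ; -2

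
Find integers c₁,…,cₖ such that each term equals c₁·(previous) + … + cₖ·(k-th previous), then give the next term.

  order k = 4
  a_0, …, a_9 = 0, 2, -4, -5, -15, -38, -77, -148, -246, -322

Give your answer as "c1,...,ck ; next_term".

  a_4 = 3·-5 + -1·-4 + -2·2 + -3·0 = -15
  a_5 = 3·-15 + -1·-5 + -2·-4 + -3·2 = -38
  a_6 = 3·-38 + -1·-15 + -2·-5 + -3·-4 = -77
  a_7 = 3·-77 + -1·-38 + -2·-15 + -3·-5 = -148
  a_8 = 3·-148 + -1·-77 + -2·-38 + -3·-15 = -246
  a_9 = 3·-246 + -1·-148 + -2·-77 + -3·-38 = -322
  a_10 = 3·-322 + -1·-246 + -2·-148 + -3·-77 = -193

3,-1,-2,-3 ; -193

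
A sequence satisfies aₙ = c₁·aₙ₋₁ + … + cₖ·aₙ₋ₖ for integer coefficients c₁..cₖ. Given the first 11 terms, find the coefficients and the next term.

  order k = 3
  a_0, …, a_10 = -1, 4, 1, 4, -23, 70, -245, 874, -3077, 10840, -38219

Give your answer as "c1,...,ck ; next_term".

-3,1,-3 ; 134728

  a_3 = -3·1 + 1·4 + -3·-1 = 4
  a_4 = -3·4 + 1·1 + -3·4 = -23
  a_5 = -3·-23 + 1·4 + -3·1 = 70
  a_6 = -3·70 + 1·-23 + -3·4 = -245
  a_7 = -3·-245 + 1·70 + -3·-23 = 874
  a_8 = -3·874 + 1·-245 + -3·70 = -3077
  a_9 = -3·-3077 + 1·874 + -3·-245 = 10840
  a_10 = -3·10840 + 1·-3077 + -3·874 = -38219
  a_11 = -3·-38219 + 1·10840 + -3·-3077 = 134728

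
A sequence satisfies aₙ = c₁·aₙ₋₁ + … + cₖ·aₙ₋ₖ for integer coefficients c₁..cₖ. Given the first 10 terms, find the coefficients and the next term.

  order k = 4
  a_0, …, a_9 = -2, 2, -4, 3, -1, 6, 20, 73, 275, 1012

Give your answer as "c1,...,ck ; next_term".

3,3,-1,-2 ; 3748

  a_4 = 3·3 + 3·-4 + -1·2 + -2·-2 = -1
  a_5 = 3·-1 + 3·3 + -1·-4 + -2·2 = 6
  a_6 = 3·6 + 3·-1 + -1·3 + -2·-4 = 20
  a_7 = 3·20 + 3·6 + -1·-1 + -2·3 = 73
  a_8 = 3·73 + 3·20 + -1·6 + -2·-1 = 275
  a_9 = 3·275 + 3·73 + -1·20 + -2·6 = 1012
  a_10 = 3·1012 + 3·275 + -1·73 + -2·20 = 3748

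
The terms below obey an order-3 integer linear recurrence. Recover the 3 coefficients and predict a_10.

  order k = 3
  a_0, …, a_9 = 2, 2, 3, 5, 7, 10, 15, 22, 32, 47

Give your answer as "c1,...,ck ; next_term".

1,0,1 ; 69

  a_3 = 1·3 + 0·2 + 1·2 = 5
  a_4 = 1·5 + 0·3 + 1·2 = 7
  a_5 = 1·7 + 0·5 + 1·3 = 10
  a_6 = 1·10 + 0·7 + 1·5 = 15
  a_7 = 1·15 + 0·10 + 1·7 = 22
  a_8 = 1·22 + 0·15 + 1·10 = 32
  a_9 = 1·32 + 0·22 + 1·15 = 47
  a_10 = 1·47 + 0·32 + 1·22 = 69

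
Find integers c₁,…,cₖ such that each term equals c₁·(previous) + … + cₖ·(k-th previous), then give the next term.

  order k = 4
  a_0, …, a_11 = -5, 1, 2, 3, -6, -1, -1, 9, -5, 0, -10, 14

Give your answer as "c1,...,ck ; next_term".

0,0,-1,1 ; -5

  a_4 = 0·3 + 0·2 + -1·1 + 1·-5 = -6
  a_5 = 0·-6 + 0·3 + -1·2 + 1·1 = -1
  a_6 = 0·-1 + 0·-6 + -1·3 + 1·2 = -1
  a_7 = 0·-1 + 0·-1 + -1·-6 + 1·3 = 9
  a_8 = 0·9 + 0·-1 + -1·-1 + 1·-6 = -5
  a_9 = 0·-5 + 0·9 + -1·-1 + 1·-1 = 0
  a_10 = 0·0 + 0·-5 + -1·9 + 1·-1 = -10
  a_11 = 0·-10 + 0·0 + -1·-5 + 1·9 = 14
  a_12 = 0·14 + 0·-10 + -1·0 + 1·-5 = -5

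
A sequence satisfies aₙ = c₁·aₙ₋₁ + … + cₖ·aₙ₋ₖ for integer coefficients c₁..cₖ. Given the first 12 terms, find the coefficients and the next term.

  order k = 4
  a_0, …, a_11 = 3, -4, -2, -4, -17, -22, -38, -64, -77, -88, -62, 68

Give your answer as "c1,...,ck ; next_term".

  a_4 = 2·-4 + 0·-2 + 0·-4 + -3·3 = -17
  a_5 = 2·-17 + 0·-4 + 0·-2 + -3·-4 = -22
  a_6 = 2·-22 + 0·-17 + 0·-4 + -3·-2 = -38
  a_7 = 2·-38 + 0·-22 + 0·-17 + -3·-4 = -64
  a_8 = 2·-64 + 0·-38 + 0·-22 + -3·-17 = -77
  a_9 = 2·-77 + 0·-64 + 0·-38 + -3·-22 = -88
  a_10 = 2·-88 + 0·-77 + 0·-64 + -3·-38 = -62
  a_11 = 2·-62 + 0·-88 + 0·-77 + -3·-64 = 68
  a_12 = 2·68 + 0·-62 + 0·-88 + -3·-77 = 367

2,0,0,-3 ; 367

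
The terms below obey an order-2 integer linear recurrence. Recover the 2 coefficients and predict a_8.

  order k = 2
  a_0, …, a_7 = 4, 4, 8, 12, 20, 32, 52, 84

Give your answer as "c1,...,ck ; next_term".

  a_2 = 1·4 + 1·4 = 8
  a_3 = 1·8 + 1·4 = 12
  a_4 = 1·12 + 1·8 = 20
  a_5 = 1·20 + 1·12 = 32
  a_6 = 1·32 + 1·20 = 52
  a_7 = 1·52 + 1·32 = 84
  a_8 = 1·84 + 1·52 = 136

1,1 ; 136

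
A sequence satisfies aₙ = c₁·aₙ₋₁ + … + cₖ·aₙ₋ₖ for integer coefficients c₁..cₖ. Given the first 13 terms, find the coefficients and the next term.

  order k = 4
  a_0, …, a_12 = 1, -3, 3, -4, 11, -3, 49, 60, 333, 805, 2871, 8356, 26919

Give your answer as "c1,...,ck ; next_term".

  a_4 = 2·-4 + 4·3 + -2·-3 + 1·1 = 11
  a_5 = 2·11 + 4·-4 + -2·3 + 1·-3 = -3
  a_6 = 2·-3 + 4·11 + -2·-4 + 1·3 = 49
  a_7 = 2·49 + 4·-3 + -2·11 + 1·-4 = 60
  a_8 = 2·60 + 4·49 + -2·-3 + 1·11 = 333
  a_9 = 2·333 + 4·60 + -2·49 + 1·-3 = 805
  a_10 = 2·805 + 4·333 + -2·60 + 1·49 = 2871
  a_11 = 2·2871 + 4·805 + -2·333 + 1·60 = 8356
  a_12 = 2·8356 + 4·2871 + -2·805 + 1·333 = 26919
  a_13 = 2·26919 + 4·8356 + -2·2871 + 1·805 = 82325

2,4,-2,1 ; 82325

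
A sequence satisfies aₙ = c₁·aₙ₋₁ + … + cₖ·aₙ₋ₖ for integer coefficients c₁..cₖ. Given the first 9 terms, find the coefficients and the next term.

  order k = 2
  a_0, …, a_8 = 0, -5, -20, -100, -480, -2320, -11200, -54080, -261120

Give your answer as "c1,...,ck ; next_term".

  a_2 = 4·-5 + 4·0 = -20
  a_3 = 4·-20 + 4·-5 = -100
  a_4 = 4·-100 + 4·-20 = -480
  a_5 = 4·-480 + 4·-100 = -2320
  a_6 = 4·-2320 + 4·-480 = -11200
  a_7 = 4·-11200 + 4·-2320 = -54080
  a_8 = 4·-54080 + 4·-11200 = -261120
  a_9 = 4·-261120 + 4·-54080 = -1260800

4,4 ; -1260800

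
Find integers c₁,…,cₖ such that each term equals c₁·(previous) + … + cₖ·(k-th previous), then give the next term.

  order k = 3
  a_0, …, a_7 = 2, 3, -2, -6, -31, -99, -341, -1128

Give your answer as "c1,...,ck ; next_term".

3,2,-3 ; -3769

  a_3 = 3·-2 + 2·3 + -3·2 = -6
  a_4 = 3·-6 + 2·-2 + -3·3 = -31
  a_5 = 3·-31 + 2·-6 + -3·-2 = -99
  a_6 = 3·-99 + 2·-31 + -3·-6 = -341
  a_7 = 3·-341 + 2·-99 + -3·-31 = -1128
  a_8 = 3·-1128 + 2·-341 + -3·-99 = -3769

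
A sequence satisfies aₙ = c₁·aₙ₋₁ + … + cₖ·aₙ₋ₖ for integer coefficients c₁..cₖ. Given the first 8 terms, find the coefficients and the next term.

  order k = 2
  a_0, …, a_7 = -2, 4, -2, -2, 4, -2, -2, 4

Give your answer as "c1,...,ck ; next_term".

  a_2 = -1·4 + -1·-2 = -2
  a_3 = -1·-2 + -1·4 = -2
  a_4 = -1·-2 + -1·-2 = 4
  a_5 = -1·4 + -1·-2 = -2
  a_6 = -1·-2 + -1·4 = -2
  a_7 = -1·-2 + -1·-2 = 4
  a_8 = -1·4 + -1·-2 = -2

-1,-1 ; -2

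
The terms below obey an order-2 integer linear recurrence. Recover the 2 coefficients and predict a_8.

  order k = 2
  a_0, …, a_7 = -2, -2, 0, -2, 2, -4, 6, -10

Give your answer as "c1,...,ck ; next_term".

-1,1 ; 16

  a_2 = -1·-2 + 1·-2 = 0
  a_3 = -1·0 + 1·-2 = -2
  a_4 = -1·-2 + 1·0 = 2
  a_5 = -1·2 + 1·-2 = -4
  a_6 = -1·-4 + 1·2 = 6
  a_7 = -1·6 + 1·-4 = -10
  a_8 = -1·-10 + 1·6 = 16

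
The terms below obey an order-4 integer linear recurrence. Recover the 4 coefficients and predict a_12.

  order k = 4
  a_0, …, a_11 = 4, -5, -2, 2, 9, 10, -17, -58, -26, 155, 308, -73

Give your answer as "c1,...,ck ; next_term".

  a_4 = 1·2 + -3·-2 + -1·-5 + -1·4 = 9
  a_5 = 1·9 + -3·2 + -1·-2 + -1·-5 = 10
  a_6 = 1·10 + -3·9 + -1·2 + -1·-2 = -17
  a_7 = 1·-17 + -3·10 + -1·9 + -1·2 = -58
  a_8 = 1·-58 + -3·-17 + -1·10 + -1·9 = -26
  a_9 = 1·-26 + -3·-58 + -1·-17 + -1·10 = 155
  a_10 = 1·155 + -3·-26 + -1·-58 + -1·-17 = 308
  a_11 = 1·308 + -3·155 + -1·-26 + -1·-58 = -73
  a_12 = 1·-73 + -3·308 + -1·155 + -1·-26 = -1126

1,-3,-1,-1 ; -1126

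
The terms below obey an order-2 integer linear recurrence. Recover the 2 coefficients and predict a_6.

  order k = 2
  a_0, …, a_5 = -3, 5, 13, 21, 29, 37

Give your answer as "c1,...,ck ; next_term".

  a_2 = 2·5 + -1·-3 = 13
  a_3 = 2·13 + -1·5 = 21
  a_4 = 2·21 + -1·13 = 29
  a_5 = 2·29 + -1·21 = 37
  a_6 = 2·37 + -1·29 = 45

2,-1 ; 45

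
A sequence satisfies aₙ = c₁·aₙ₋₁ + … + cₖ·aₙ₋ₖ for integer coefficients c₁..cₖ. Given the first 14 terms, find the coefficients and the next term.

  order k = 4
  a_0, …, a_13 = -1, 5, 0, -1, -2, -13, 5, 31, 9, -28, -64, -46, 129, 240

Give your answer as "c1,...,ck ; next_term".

  a_4 = 0·-1 + -2·0 + -1·5 + -3·-1 = -2
  a_5 = 0·-2 + -2·-1 + -1·0 + -3·5 = -13
  a_6 = 0·-13 + -2·-2 + -1·-1 + -3·0 = 5
  a_7 = 0·5 + -2·-13 + -1·-2 + -3·-1 = 31
  a_8 = 0·31 + -2·5 + -1·-13 + -3·-2 = 9
  a_9 = 0·9 + -2·31 + -1·5 + -3·-13 = -28
  a_10 = 0·-28 + -2·9 + -1·31 + -3·5 = -64
  a_11 = 0·-64 + -2·-28 + -1·9 + -3·31 = -46
  a_12 = 0·-46 + -2·-64 + -1·-28 + -3·9 = 129
  a_13 = 0·129 + -2·-46 + -1·-64 + -3·-28 = 240
  a_14 = 0·240 + -2·129 + -1·-46 + -3·-64 = -20

0,-2,-1,-3 ; -20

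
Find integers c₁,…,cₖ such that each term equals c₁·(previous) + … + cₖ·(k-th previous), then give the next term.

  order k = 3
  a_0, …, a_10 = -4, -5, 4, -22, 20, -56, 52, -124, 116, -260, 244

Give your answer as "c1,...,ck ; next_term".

  a_3 = -1·4 + 2·-5 + 2·-4 = -22
  a_4 = -1·-22 + 2·4 + 2·-5 = 20
  a_5 = -1·20 + 2·-22 + 2·4 = -56
  a_6 = -1·-56 + 2·20 + 2·-22 = 52
  a_7 = -1·52 + 2·-56 + 2·20 = -124
  a_8 = -1·-124 + 2·52 + 2·-56 = 116
  a_9 = -1·116 + 2·-124 + 2·52 = -260
  a_10 = -1·-260 + 2·116 + 2·-124 = 244
  a_11 = -1·244 + 2·-260 + 2·116 = -532

-1,2,2 ; -532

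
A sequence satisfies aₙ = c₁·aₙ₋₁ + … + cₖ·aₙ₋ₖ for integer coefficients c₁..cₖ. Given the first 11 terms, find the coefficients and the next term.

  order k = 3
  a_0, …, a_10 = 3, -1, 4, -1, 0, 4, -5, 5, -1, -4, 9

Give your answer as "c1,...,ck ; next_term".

  a_3 = -1·4 + 0·-1 + 1·3 = -1
  a_4 = -1·-1 + 0·4 + 1·-1 = 0
  a_5 = -1·0 + 0·-1 + 1·4 = 4
  a_6 = -1·4 + 0·0 + 1·-1 = -5
  a_7 = -1·-5 + 0·4 + 1·0 = 5
  a_8 = -1·5 + 0·-5 + 1·4 = -1
  a_9 = -1·-1 + 0·5 + 1·-5 = -4
  a_10 = -1·-4 + 0·-1 + 1·5 = 9
  a_11 = -1·9 + 0·-4 + 1·-1 = -10

-1,0,1 ; -10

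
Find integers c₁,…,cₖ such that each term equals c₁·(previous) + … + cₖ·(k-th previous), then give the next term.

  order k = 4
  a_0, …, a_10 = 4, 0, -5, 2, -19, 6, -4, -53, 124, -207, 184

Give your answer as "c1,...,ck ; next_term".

  a_4 = -1·2 + 1·-5 + 3·0 + -3·4 = -19
  a_5 = -1·-19 + 1·2 + 3·-5 + -3·0 = 6
  a_6 = -1·6 + 1·-19 + 3·2 + -3·-5 = -4
  a_7 = -1·-4 + 1·6 + 3·-19 + -3·2 = -53
  a_8 = -1·-53 + 1·-4 + 3·6 + -3·-19 = 124
  a_9 = -1·124 + 1·-53 + 3·-4 + -3·6 = -207
  a_10 = -1·-207 + 1·124 + 3·-53 + -3·-4 = 184
  a_11 = -1·184 + 1·-207 + 3·124 + -3·-53 = 140

-1,1,3,-3 ; 140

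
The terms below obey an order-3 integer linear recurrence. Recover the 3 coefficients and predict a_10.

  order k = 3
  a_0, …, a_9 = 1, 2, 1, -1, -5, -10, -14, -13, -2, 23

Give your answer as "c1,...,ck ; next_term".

  a_3 = 2·1 + -1·2 + -1·1 = -1
  a_4 = 2·-1 + -1·1 + -1·2 = -5
  a_5 = 2·-5 + -1·-1 + -1·1 = -10
  a_6 = 2·-10 + -1·-5 + -1·-1 = -14
  a_7 = 2·-14 + -1·-10 + -1·-5 = -13
  a_8 = 2·-13 + -1·-14 + -1·-10 = -2
  a_9 = 2·-2 + -1·-13 + -1·-14 = 23
  a_10 = 2·23 + -1·-2 + -1·-13 = 61

2,-1,-1 ; 61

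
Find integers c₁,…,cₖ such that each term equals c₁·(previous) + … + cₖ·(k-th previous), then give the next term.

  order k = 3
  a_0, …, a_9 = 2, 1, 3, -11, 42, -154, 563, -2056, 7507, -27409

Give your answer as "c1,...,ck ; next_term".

  a_3 = -4·3 + -1·1 + 1·2 = -11
  a_4 = -4·-11 + -1·3 + 1·1 = 42
  a_5 = -4·42 + -1·-11 + 1·3 = -154
  a_6 = -4·-154 + -1·42 + 1·-11 = 563
  a_7 = -4·563 + -1·-154 + 1·42 = -2056
  a_8 = -4·-2056 + -1·563 + 1·-154 = 7507
  a_9 = -4·7507 + -1·-2056 + 1·563 = -27409
  a_10 = -4·-27409 + -1·7507 + 1·-2056 = 100073

-4,-1,1 ; 100073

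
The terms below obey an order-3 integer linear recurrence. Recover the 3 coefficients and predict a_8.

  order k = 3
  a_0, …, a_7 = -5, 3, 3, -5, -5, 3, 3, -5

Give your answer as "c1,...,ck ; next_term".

  a_3 = 1·3 + -1·3 + 1·-5 = -5
  a_4 = 1·-5 + -1·3 + 1·3 = -5
  a_5 = 1·-5 + -1·-5 + 1·3 = 3
  a_6 = 1·3 + -1·-5 + 1·-5 = 3
  a_7 = 1·3 + -1·3 + 1·-5 = -5
  a_8 = 1·-5 + -1·3 + 1·3 = -5

1,-1,1 ; -5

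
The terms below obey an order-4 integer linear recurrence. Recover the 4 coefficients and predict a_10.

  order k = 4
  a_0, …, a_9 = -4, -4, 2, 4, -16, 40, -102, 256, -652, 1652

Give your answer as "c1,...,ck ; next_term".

  a_4 = -2·4 + 2·2 + 2·-4 + 1·-4 = -16
  a_5 = -2·-16 + 2·4 + 2·2 + 1·-4 = 40
  a_6 = -2·40 + 2·-16 + 2·4 + 1·2 = -102
  a_7 = -2·-102 + 2·40 + 2·-16 + 1·4 = 256
  a_8 = -2·256 + 2·-102 + 2·40 + 1·-16 = -652
  a_9 = -2·-652 + 2·256 + 2·-102 + 1·40 = 1652
  a_10 = -2·1652 + 2·-652 + 2·256 + 1·-102 = -4198

-2,2,2,1 ; -4198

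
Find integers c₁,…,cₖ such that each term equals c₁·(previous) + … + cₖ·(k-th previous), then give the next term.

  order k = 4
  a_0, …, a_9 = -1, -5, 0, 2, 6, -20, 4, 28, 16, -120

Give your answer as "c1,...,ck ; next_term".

-1,-2,-2,2 ; 40

  a_4 = -1·2 + -2·0 + -2·-5 + 2·-1 = 6
  a_5 = -1·6 + -2·2 + -2·0 + 2·-5 = -20
  a_6 = -1·-20 + -2·6 + -2·2 + 2·0 = 4
  a_7 = -1·4 + -2·-20 + -2·6 + 2·2 = 28
  a_8 = -1·28 + -2·4 + -2·-20 + 2·6 = 16
  a_9 = -1·16 + -2·28 + -2·4 + 2·-20 = -120
  a_10 = -1·-120 + -2·16 + -2·28 + 2·4 = 40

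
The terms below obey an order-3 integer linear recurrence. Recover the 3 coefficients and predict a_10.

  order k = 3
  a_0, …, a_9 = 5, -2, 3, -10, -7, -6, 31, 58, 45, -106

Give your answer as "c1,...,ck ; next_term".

  a_3 = 1·3 + -1·-2 + -3·5 = -10
  a_4 = 1·-10 + -1·3 + -3·-2 = -7
  a_5 = 1·-7 + -1·-10 + -3·3 = -6
  a_6 = 1·-6 + -1·-7 + -3·-10 = 31
  a_7 = 1·31 + -1·-6 + -3·-7 = 58
  a_8 = 1·58 + -1·31 + -3·-6 = 45
  a_9 = 1·45 + -1·58 + -3·31 = -106
  a_10 = 1·-106 + -1·45 + -3·58 = -325

1,-1,-3 ; -325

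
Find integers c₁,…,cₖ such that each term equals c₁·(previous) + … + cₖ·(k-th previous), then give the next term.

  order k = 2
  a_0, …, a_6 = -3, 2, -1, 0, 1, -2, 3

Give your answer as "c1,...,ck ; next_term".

  a_2 = -2·2 + -1·-3 = -1
  a_3 = -2·-1 + -1·2 = 0
  a_4 = -2·0 + -1·-1 = 1
  a_5 = -2·1 + -1·0 = -2
  a_6 = -2·-2 + -1·1 = 3
  a_7 = -2·3 + -1·-2 = -4

-2,-1 ; -4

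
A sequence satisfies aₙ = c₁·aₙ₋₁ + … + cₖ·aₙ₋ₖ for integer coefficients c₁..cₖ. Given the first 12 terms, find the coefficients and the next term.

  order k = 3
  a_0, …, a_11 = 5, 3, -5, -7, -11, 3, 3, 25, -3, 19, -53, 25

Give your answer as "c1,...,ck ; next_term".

  a_3 = 0·-5 + 1·3 + -2·5 = -7
  a_4 = 0·-7 + 1·-5 + -2·3 = -11
  a_5 = 0·-11 + 1·-7 + -2·-5 = 3
  a_6 = 0·3 + 1·-11 + -2·-7 = 3
  a_7 = 0·3 + 1·3 + -2·-11 = 25
  a_8 = 0·25 + 1·3 + -2·3 = -3
  a_9 = 0·-3 + 1·25 + -2·3 = 19
  a_10 = 0·19 + 1·-3 + -2·25 = -53
  a_11 = 0·-53 + 1·19 + -2·-3 = 25
  a_12 = 0·25 + 1·-53 + -2·19 = -91

0,1,-2 ; -91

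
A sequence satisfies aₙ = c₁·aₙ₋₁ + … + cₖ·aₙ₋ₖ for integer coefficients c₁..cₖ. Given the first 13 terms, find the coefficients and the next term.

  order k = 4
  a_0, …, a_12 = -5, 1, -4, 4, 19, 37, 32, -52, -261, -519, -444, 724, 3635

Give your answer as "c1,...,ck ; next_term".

2,-2,-2,-1 ; 7229

  a_4 = 2·4 + -2·-4 + -2·1 + -1·-5 = 19
  a_5 = 2·19 + -2·4 + -2·-4 + -1·1 = 37
  a_6 = 2·37 + -2·19 + -2·4 + -1·-4 = 32
  a_7 = 2·32 + -2·37 + -2·19 + -1·4 = -52
  a_8 = 2·-52 + -2·32 + -2·37 + -1·19 = -261
  a_9 = 2·-261 + -2·-52 + -2·32 + -1·37 = -519
  a_10 = 2·-519 + -2·-261 + -2·-52 + -1·32 = -444
  a_11 = 2·-444 + -2·-519 + -2·-261 + -1·-52 = 724
  a_12 = 2·724 + -2·-444 + -2·-519 + -1·-261 = 3635
  a_13 = 2·3635 + -2·724 + -2·-444 + -1·-519 = 7229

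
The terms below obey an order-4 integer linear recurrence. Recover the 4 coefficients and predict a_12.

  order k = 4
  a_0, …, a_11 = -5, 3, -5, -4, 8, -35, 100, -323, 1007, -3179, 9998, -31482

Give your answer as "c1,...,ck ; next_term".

  a_4 = -3·-4 + 1·-5 + 2·3 + 1·-5 = 8
  a_5 = -3·8 + 1·-4 + 2·-5 + 1·3 = -35
  a_6 = -3·-35 + 1·8 + 2·-4 + 1·-5 = 100
  a_7 = -3·100 + 1·-35 + 2·8 + 1·-4 = -323
  a_8 = -3·-323 + 1·100 + 2·-35 + 1·8 = 1007
  a_9 = -3·1007 + 1·-323 + 2·100 + 1·-35 = -3179
  a_10 = -3·-3179 + 1·1007 + 2·-323 + 1·100 = 9998
  a_11 = -3·9998 + 1·-3179 + 2·1007 + 1·-323 = -31482
  a_12 = -3·-31482 + 1·9998 + 2·-3179 + 1·1007 = 99093

-3,1,2,1 ; 99093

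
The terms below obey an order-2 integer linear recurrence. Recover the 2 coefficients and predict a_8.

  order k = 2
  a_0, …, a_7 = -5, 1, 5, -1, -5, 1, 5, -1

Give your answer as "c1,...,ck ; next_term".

0,-1 ; -5

  a_2 = 0·1 + -1·-5 = 5
  a_3 = 0·5 + -1·1 = -1
  a_4 = 0·-1 + -1·5 = -5
  a_5 = 0·-5 + -1·-1 = 1
  a_6 = 0·1 + -1·-5 = 5
  a_7 = 0·5 + -1·1 = -1
  a_8 = 0·-1 + -1·5 = -5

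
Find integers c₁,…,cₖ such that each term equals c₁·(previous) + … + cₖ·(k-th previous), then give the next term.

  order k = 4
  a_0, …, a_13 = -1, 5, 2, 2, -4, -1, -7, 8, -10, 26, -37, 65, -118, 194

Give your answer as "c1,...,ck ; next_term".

-1,1,-1,-1 ; -340

  a_4 = -1·2 + 1·2 + -1·5 + -1·-1 = -4
  a_5 = -1·-4 + 1·2 + -1·2 + -1·5 = -1
  a_6 = -1·-1 + 1·-4 + -1·2 + -1·2 = -7
  a_7 = -1·-7 + 1·-1 + -1·-4 + -1·2 = 8
  a_8 = -1·8 + 1·-7 + -1·-1 + -1·-4 = -10
  a_9 = -1·-10 + 1·8 + -1·-7 + -1·-1 = 26
  a_10 = -1·26 + 1·-10 + -1·8 + -1·-7 = -37
  a_11 = -1·-37 + 1·26 + -1·-10 + -1·8 = 65
  a_12 = -1·65 + 1·-37 + -1·26 + -1·-10 = -118
  a_13 = -1·-118 + 1·65 + -1·-37 + -1·26 = 194
  a_14 = -1·194 + 1·-118 + -1·65 + -1·-37 = -340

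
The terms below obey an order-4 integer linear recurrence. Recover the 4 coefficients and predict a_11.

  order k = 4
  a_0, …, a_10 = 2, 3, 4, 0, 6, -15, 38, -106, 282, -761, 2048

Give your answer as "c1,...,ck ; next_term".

  a_4 = -2·0 + 2·4 + 0·3 + -1·2 = 6
  a_5 = -2·6 + 2·0 + 0·4 + -1·3 = -15
  a_6 = -2·-15 + 2·6 + 0·0 + -1·4 = 38
  a_7 = -2·38 + 2·-15 + 0·6 + -1·0 = -106
  a_8 = -2·-106 + 2·38 + 0·-15 + -1·6 = 282
  a_9 = -2·282 + 2·-106 + 0·38 + -1·-15 = -761
  a_10 = -2·-761 + 2·282 + 0·-106 + -1·38 = 2048
  a_11 = -2·2048 + 2·-761 + 0·282 + -1·-106 = -5512

-2,2,0,-1 ; -5512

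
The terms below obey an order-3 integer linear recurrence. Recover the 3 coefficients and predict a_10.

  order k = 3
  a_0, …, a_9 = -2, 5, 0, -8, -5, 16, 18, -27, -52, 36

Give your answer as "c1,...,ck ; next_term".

  a_3 = 0·0 + -2·5 + -1·-2 = -8
  a_4 = 0·-8 + -2·0 + -1·5 = -5
  a_5 = 0·-5 + -2·-8 + -1·0 = 16
  a_6 = 0·16 + -2·-5 + -1·-8 = 18
  a_7 = 0·18 + -2·16 + -1·-5 = -27
  a_8 = 0·-27 + -2·18 + -1·16 = -52
  a_9 = 0·-52 + -2·-27 + -1·18 = 36
  a_10 = 0·36 + -2·-52 + -1·-27 = 131

0,-2,-1 ; 131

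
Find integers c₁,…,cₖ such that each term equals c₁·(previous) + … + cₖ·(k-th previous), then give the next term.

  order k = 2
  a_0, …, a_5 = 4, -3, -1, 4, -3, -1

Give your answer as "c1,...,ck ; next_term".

-1,-1 ; 4

  a_2 = -1·-3 + -1·4 = -1
  a_3 = -1·-1 + -1·-3 = 4
  a_4 = -1·4 + -1·-1 = -3
  a_5 = -1·-3 + -1·4 = -1
  a_6 = -1·-1 + -1·-3 = 4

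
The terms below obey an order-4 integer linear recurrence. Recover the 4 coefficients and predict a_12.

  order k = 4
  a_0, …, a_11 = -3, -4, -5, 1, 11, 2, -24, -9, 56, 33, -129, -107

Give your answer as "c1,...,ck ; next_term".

  a_4 = 1·1 + -3·-5 + 2·-4 + -1·-3 = 11
  a_5 = 1·11 + -3·1 + 2·-5 + -1·-4 = 2
  a_6 = 1·2 + -3·11 + 2·1 + -1·-5 = -24
  a_7 = 1·-24 + -3·2 + 2·11 + -1·1 = -9
  a_8 = 1·-9 + -3·-24 + 2·2 + -1·11 = 56
  a_9 = 1·56 + -3·-9 + 2·-24 + -1·2 = 33
  a_10 = 1·33 + -3·56 + 2·-9 + -1·-24 = -129
  a_11 = 1·-129 + -3·33 + 2·56 + -1·-9 = -107
  a_12 = 1·-107 + -3·-129 + 2·33 + -1·56 = 290

1,-3,2,-1 ; 290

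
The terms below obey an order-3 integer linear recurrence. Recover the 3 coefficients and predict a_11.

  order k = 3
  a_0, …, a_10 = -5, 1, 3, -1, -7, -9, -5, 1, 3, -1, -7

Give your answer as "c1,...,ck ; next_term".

  a_3 = 2·3 + -2·1 + 1·-5 = -1
  a_4 = 2·-1 + -2·3 + 1·1 = -7
  a_5 = 2·-7 + -2·-1 + 1·3 = -9
  a_6 = 2·-9 + -2·-7 + 1·-1 = -5
  a_7 = 2·-5 + -2·-9 + 1·-7 = 1
  a_8 = 2·1 + -2·-5 + 1·-9 = 3
  a_9 = 2·3 + -2·1 + 1·-5 = -1
  a_10 = 2·-1 + -2·3 + 1·1 = -7
  a_11 = 2·-7 + -2·-1 + 1·3 = -9

2,-2,1 ; -9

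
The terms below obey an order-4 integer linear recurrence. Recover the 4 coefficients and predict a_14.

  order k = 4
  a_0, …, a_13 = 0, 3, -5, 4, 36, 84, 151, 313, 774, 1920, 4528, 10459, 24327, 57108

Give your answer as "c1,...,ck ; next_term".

3,-3,3,1 ; 134248

  a_4 = 3·4 + -3·-5 + 3·3 + 1·0 = 36
  a_5 = 3·36 + -3·4 + 3·-5 + 1·3 = 84
  a_6 = 3·84 + -3·36 + 3·4 + 1·-5 = 151
  a_7 = 3·151 + -3·84 + 3·36 + 1·4 = 313
  a_8 = 3·313 + -3·151 + 3·84 + 1·36 = 774
  a_9 = 3·774 + -3·313 + 3·151 + 1·84 = 1920
  a_10 = 3·1920 + -3·774 + 3·313 + 1·151 = 4528
  a_11 = 3·4528 + -3·1920 + 3·774 + 1·313 = 10459
  a_12 = 3·10459 + -3·4528 + 3·1920 + 1·774 = 24327
  a_13 = 3·24327 + -3·10459 + 3·4528 + 1·1920 = 57108
  a_14 = 3·57108 + -3·24327 + 3·10459 + 1·4528 = 134248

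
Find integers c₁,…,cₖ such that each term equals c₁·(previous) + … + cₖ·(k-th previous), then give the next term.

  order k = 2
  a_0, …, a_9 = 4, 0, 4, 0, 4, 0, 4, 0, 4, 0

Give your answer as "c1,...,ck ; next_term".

  a_2 = 0·0 + 1·4 = 4
  a_3 = 0·4 + 1·0 = 0
  a_4 = 0·0 + 1·4 = 4
  a_5 = 0·4 + 1·0 = 0
  a_6 = 0·0 + 1·4 = 4
  a_7 = 0·4 + 1·0 = 0
  a_8 = 0·0 + 1·4 = 4
  a_9 = 0·4 + 1·0 = 0
  a_10 = 0·0 + 1·4 = 4

0,1 ; 4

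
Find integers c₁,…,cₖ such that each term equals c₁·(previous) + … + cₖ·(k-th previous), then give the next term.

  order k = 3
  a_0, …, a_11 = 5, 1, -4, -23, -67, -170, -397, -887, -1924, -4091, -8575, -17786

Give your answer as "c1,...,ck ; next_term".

3,-1,-2 ; -36601

  a_3 = 3·-4 + -1·1 + -2·5 = -23
  a_4 = 3·-23 + -1·-4 + -2·1 = -67
  a_5 = 3·-67 + -1·-23 + -2·-4 = -170
  a_6 = 3·-170 + -1·-67 + -2·-23 = -397
  a_7 = 3·-397 + -1·-170 + -2·-67 = -887
  a_8 = 3·-887 + -1·-397 + -2·-170 = -1924
  a_9 = 3·-1924 + -1·-887 + -2·-397 = -4091
  a_10 = 3·-4091 + -1·-1924 + -2·-887 = -8575
  a_11 = 3·-8575 + -1·-4091 + -2·-1924 = -17786
  a_12 = 3·-17786 + -1·-8575 + -2·-4091 = -36601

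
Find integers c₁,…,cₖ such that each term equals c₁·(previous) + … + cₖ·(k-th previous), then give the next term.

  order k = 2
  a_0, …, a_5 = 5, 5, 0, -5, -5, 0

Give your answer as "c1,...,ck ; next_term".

1,-1 ; 5

  a_2 = 1·5 + -1·5 = 0
  a_3 = 1·0 + -1·5 = -5
  a_4 = 1·-5 + -1·0 = -5
  a_5 = 1·-5 + -1·-5 = 0
  a_6 = 1·0 + -1·-5 = 5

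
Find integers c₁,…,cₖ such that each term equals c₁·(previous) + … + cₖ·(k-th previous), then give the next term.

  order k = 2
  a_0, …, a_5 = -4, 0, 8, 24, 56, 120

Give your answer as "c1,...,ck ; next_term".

  a_2 = 3·0 + -2·-4 = 8
  a_3 = 3·8 + -2·0 = 24
  a_4 = 3·24 + -2·8 = 56
  a_5 = 3·56 + -2·24 = 120
  a_6 = 3·120 + -2·56 = 248

3,-2 ; 248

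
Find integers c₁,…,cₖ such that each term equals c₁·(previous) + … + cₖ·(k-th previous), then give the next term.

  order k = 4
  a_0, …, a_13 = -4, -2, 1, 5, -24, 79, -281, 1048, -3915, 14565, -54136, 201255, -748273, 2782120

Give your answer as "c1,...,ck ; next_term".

-4,-2,-3,2 ; -10343971

  a_4 = -4·5 + -2·1 + -3·-2 + 2·-4 = -24
  a_5 = -4·-24 + -2·5 + -3·1 + 2·-2 = 79
  a_6 = -4·79 + -2·-24 + -3·5 + 2·1 = -281
  a_7 = -4·-281 + -2·79 + -3·-24 + 2·5 = 1048
  a_8 = -4·1048 + -2·-281 + -3·79 + 2·-24 = -3915
  a_9 = -4·-3915 + -2·1048 + -3·-281 + 2·79 = 14565
  a_10 = -4·14565 + -2·-3915 + -3·1048 + 2·-281 = -54136
  a_11 = -4·-54136 + -2·14565 + -3·-3915 + 2·1048 = 201255
  a_12 = -4·201255 + -2·-54136 + -3·14565 + 2·-3915 = -748273
  a_13 = -4·-748273 + -2·201255 + -3·-54136 + 2·14565 = 2782120
  a_14 = -4·2782120 + -2·-748273 + -3·201255 + 2·-54136 = -10343971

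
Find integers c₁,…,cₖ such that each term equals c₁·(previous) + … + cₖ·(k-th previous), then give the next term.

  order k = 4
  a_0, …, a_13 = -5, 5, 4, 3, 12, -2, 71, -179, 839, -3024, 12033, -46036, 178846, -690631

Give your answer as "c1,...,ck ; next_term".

-3,4,3,2 ; 2673235

  a_4 = -3·3 + 4·4 + 3·5 + 2·-5 = 12
  a_5 = -3·12 + 4·3 + 3·4 + 2·5 = -2
  a_6 = -3·-2 + 4·12 + 3·3 + 2·4 = 71
  a_7 = -3·71 + 4·-2 + 3·12 + 2·3 = -179
  a_8 = -3·-179 + 4·71 + 3·-2 + 2·12 = 839
  a_9 = -3·839 + 4·-179 + 3·71 + 2·-2 = -3024
  a_10 = -3·-3024 + 4·839 + 3·-179 + 2·71 = 12033
  a_11 = -3·12033 + 4·-3024 + 3·839 + 2·-179 = -46036
  a_12 = -3·-46036 + 4·12033 + 3·-3024 + 2·839 = 178846
  a_13 = -3·178846 + 4·-46036 + 3·12033 + 2·-3024 = -690631
  a_14 = -3·-690631 + 4·178846 + 3·-46036 + 2·12033 = 2673235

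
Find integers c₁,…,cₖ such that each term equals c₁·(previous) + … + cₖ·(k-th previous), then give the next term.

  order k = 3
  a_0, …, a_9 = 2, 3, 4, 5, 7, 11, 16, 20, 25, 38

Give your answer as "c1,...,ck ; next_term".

2,-3,3 ; 61

  a_3 = 2·4 + -3·3 + 3·2 = 5
  a_4 = 2·5 + -3·4 + 3·3 = 7
  a_5 = 2·7 + -3·5 + 3·4 = 11
  a_6 = 2·11 + -3·7 + 3·5 = 16
  a_7 = 2·16 + -3·11 + 3·7 = 20
  a_8 = 2·20 + -3·16 + 3·11 = 25
  a_9 = 2·25 + -3·20 + 3·16 = 38
  a_10 = 2·38 + -3·25 + 3·20 = 61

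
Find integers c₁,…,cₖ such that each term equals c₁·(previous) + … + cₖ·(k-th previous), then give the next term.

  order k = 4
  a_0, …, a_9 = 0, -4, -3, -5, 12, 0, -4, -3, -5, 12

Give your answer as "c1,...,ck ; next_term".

-1,-1,-1,-1 ; 0

  a_4 = -1·-5 + -1·-3 + -1·-4 + -1·0 = 12
  a_5 = -1·12 + -1·-5 + -1·-3 + -1·-4 = 0
  a_6 = -1·0 + -1·12 + -1·-5 + -1·-3 = -4
  a_7 = -1·-4 + -1·0 + -1·12 + -1·-5 = -3
  a_8 = -1·-3 + -1·-4 + -1·0 + -1·12 = -5
  a_9 = -1·-5 + -1·-3 + -1·-4 + -1·0 = 12
  a_10 = -1·12 + -1·-5 + -1·-3 + -1·-4 = 0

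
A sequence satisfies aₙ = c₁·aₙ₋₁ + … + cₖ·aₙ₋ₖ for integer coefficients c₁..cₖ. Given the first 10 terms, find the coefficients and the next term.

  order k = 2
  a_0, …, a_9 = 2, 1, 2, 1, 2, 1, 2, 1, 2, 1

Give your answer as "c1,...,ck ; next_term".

0,1 ; 2

  a_2 = 0·1 + 1·2 = 2
  a_3 = 0·2 + 1·1 = 1
  a_4 = 0·1 + 1·2 = 2
  a_5 = 0·2 + 1·1 = 1
  a_6 = 0·1 + 1·2 = 2
  a_7 = 0·2 + 1·1 = 1
  a_8 = 0·1 + 1·2 = 2
  a_9 = 0·2 + 1·1 = 1
  a_10 = 0·1 + 1·2 = 2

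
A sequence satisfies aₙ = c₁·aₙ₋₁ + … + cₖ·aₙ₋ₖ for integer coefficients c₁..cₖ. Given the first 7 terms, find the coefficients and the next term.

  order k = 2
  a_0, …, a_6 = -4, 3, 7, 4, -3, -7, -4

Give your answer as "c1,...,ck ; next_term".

  a_2 = 1·3 + -1·-4 = 7
  a_3 = 1·7 + -1·3 = 4
  a_4 = 1·4 + -1·7 = -3
  a_5 = 1·-3 + -1·4 = -7
  a_6 = 1·-7 + -1·-3 = -4
  a_7 = 1·-4 + -1·-7 = 3

1,-1 ; 3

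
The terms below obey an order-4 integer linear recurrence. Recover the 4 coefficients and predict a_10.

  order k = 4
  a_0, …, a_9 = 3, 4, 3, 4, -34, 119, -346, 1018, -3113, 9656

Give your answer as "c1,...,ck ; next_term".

  a_4 = -4·4 + -4·3 + -3·4 + 2·3 = -34
  a_5 = -4·-34 + -4·4 + -3·3 + 2·4 = 119
  a_6 = -4·119 + -4·-34 + -3·4 + 2·3 = -346
  a_7 = -4·-346 + -4·119 + -3·-34 + 2·4 = 1018
  a_8 = -4·1018 + -4·-346 + -3·119 + 2·-34 = -3113
  a_9 = -4·-3113 + -4·1018 + -3·-346 + 2·119 = 9656
  a_10 = -4·9656 + -4·-3113 + -3·1018 + 2·-346 = -29918

-4,-4,-3,2 ; -29918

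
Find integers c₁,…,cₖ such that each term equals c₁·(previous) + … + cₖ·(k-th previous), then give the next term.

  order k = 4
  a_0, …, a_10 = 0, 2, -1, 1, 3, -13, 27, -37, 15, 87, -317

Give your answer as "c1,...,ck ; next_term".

  a_4 = -2·1 + -1·-1 + 2·2 + -2·0 = 3
  a_5 = -2·3 + -1·1 + 2·-1 + -2·2 = -13
  a_6 = -2·-13 + -1·3 + 2·1 + -2·-1 = 27
  a_7 = -2·27 + -1·-13 + 2·3 + -2·1 = -37
  a_8 = -2·-37 + -1·27 + 2·-13 + -2·3 = 15
  a_9 = -2·15 + -1·-37 + 2·27 + -2·-13 = 87
  a_10 = -2·87 + -1·15 + 2·-37 + -2·27 = -317
  a_11 = -2·-317 + -1·87 + 2·15 + -2·-37 = 651

-2,-1,2,-2 ; 651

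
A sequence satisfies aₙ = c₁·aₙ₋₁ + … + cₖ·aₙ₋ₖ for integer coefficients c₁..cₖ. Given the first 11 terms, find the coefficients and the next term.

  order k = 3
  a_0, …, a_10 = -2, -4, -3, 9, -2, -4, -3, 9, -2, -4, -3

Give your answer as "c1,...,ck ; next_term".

-1,-1,-1 ; 9

  a_3 = -1·-3 + -1·-4 + -1·-2 = 9
  a_4 = -1·9 + -1·-3 + -1·-4 = -2
  a_5 = -1·-2 + -1·9 + -1·-3 = -4
  a_6 = -1·-4 + -1·-2 + -1·9 = -3
  a_7 = -1·-3 + -1·-4 + -1·-2 = 9
  a_8 = -1·9 + -1·-3 + -1·-4 = -2
  a_9 = -1·-2 + -1·9 + -1·-3 = -4
  a_10 = -1·-4 + -1·-2 + -1·9 = -3
  a_11 = -1·-3 + -1·-4 + -1·-2 = 9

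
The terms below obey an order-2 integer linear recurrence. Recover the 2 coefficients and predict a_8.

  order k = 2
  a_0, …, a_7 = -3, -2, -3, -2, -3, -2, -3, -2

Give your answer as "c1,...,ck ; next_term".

  a_2 = 0·-2 + 1·-3 = -3
  a_3 = 0·-3 + 1·-2 = -2
  a_4 = 0·-2 + 1·-3 = -3
  a_5 = 0·-3 + 1·-2 = -2
  a_6 = 0·-2 + 1·-3 = -3
  a_7 = 0·-3 + 1·-2 = -2
  a_8 = 0·-2 + 1·-3 = -3

0,1 ; -3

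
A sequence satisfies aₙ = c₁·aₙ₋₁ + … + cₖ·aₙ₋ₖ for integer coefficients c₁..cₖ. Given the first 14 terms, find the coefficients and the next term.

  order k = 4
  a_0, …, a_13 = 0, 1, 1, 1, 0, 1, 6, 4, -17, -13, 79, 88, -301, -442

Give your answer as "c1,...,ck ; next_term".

  a_4 = 1·1 + -4·1 + 3·1 + 2·0 = 0
  a_5 = 1·0 + -4·1 + 3·1 + 2·1 = 1
  a_6 = 1·1 + -4·0 + 3·1 + 2·1 = 6
  a_7 = 1·6 + -4·1 + 3·0 + 2·1 = 4
  a_8 = 1·4 + -4·6 + 3·1 + 2·0 = -17
  a_9 = 1·-17 + -4·4 + 3·6 + 2·1 = -13
  a_10 = 1·-13 + -4·-17 + 3·4 + 2·6 = 79
  a_11 = 1·79 + -4·-13 + 3·-17 + 2·4 = 88
  a_12 = 1·88 + -4·79 + 3·-13 + 2·-17 = -301
  a_13 = 1·-301 + -4·88 + 3·79 + 2·-13 = -442
  a_14 = 1·-442 + -4·-301 + 3·88 + 2·79 = 1184

1,-4,3,2 ; 1184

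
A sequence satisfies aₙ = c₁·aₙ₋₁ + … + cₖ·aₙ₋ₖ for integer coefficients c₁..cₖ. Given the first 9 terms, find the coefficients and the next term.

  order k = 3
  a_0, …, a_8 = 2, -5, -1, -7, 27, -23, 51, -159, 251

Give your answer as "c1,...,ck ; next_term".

  a_3 = -1·-1 + 0·-5 + -4·2 = -7
  a_4 = -1·-7 + 0·-1 + -4·-5 = 27
  a_5 = -1·27 + 0·-7 + -4·-1 = -23
  a_6 = -1·-23 + 0·27 + -4·-7 = 51
  a_7 = -1·51 + 0·-23 + -4·27 = -159
  a_8 = -1·-159 + 0·51 + -4·-23 = 251
  a_9 = -1·251 + 0·-159 + -4·51 = -455

-1,0,-4 ; -455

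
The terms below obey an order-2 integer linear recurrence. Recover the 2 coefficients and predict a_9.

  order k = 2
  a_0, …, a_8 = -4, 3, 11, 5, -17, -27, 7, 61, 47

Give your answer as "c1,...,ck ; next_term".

1,-2 ; -75

  a_2 = 1·3 + -2·-4 = 11
  a_3 = 1·11 + -2·3 = 5
  a_4 = 1·5 + -2·11 = -17
  a_5 = 1·-17 + -2·5 = -27
  a_6 = 1·-27 + -2·-17 = 7
  a_7 = 1·7 + -2·-27 = 61
  a_8 = 1·61 + -2·7 = 47
  a_9 = 1·47 + -2·61 = -75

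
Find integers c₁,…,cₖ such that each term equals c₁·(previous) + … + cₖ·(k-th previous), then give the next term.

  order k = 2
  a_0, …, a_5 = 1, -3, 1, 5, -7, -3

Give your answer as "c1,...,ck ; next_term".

-1,-2 ; 17

  a_2 = -1·-3 + -2·1 = 1
  a_3 = -1·1 + -2·-3 = 5
  a_4 = -1·5 + -2·1 = -7
  a_5 = -1·-7 + -2·5 = -3
  a_6 = -1·-3 + -2·-7 = 17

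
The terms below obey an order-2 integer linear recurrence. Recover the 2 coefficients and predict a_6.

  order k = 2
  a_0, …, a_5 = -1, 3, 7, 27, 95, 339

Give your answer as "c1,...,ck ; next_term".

3,2 ; 1207

  a_2 = 3·3 + 2·-1 = 7
  a_3 = 3·7 + 2·3 = 27
  a_4 = 3·27 + 2·7 = 95
  a_5 = 3·95 + 2·27 = 339
  a_6 = 3·339 + 2·95 = 1207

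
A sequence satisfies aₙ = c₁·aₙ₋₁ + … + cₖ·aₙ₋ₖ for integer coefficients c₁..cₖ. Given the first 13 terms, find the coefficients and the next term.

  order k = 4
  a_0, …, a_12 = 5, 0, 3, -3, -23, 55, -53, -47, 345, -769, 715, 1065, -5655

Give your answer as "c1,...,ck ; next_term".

-2,-3,0,-4 ; 11191

  a_4 = -2·-3 + -3·3 + 0·0 + -4·5 = -23
  a_5 = -2·-23 + -3·-3 + 0·3 + -4·0 = 55
  a_6 = -2·55 + -3·-23 + 0·-3 + -4·3 = -53
  a_7 = -2·-53 + -3·55 + 0·-23 + -4·-3 = -47
  a_8 = -2·-47 + -3·-53 + 0·55 + -4·-23 = 345
  a_9 = -2·345 + -3·-47 + 0·-53 + -4·55 = -769
  a_10 = -2·-769 + -3·345 + 0·-47 + -4·-53 = 715
  a_11 = -2·715 + -3·-769 + 0·345 + -4·-47 = 1065
  a_12 = -2·1065 + -3·715 + 0·-769 + -4·345 = -5655
  a_13 = -2·-5655 + -3·1065 + 0·715 + -4·-769 = 11191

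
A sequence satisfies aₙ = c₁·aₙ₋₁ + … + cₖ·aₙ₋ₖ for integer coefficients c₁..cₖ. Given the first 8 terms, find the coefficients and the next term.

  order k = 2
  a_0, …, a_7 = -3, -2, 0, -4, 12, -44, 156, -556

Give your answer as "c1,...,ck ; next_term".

-3,2 ; 1980

  a_2 = -3·-2 + 2·-3 = 0
  a_3 = -3·0 + 2·-2 = -4
  a_4 = -3·-4 + 2·0 = 12
  a_5 = -3·12 + 2·-4 = -44
  a_6 = -3·-44 + 2·12 = 156
  a_7 = -3·156 + 2·-44 = -556
  a_8 = -3·-556 + 2·156 = 1980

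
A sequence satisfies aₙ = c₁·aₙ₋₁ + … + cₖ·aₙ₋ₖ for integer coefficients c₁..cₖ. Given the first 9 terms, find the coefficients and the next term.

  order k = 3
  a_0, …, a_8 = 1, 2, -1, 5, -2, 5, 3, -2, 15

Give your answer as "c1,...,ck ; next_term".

-1,1,2 ; -11

  a_3 = -1·-1 + 1·2 + 2·1 = 5
  a_4 = -1·5 + 1·-1 + 2·2 = -2
  a_5 = -1·-2 + 1·5 + 2·-1 = 5
  a_6 = -1·5 + 1·-2 + 2·5 = 3
  a_7 = -1·3 + 1·5 + 2·-2 = -2
  a_8 = -1·-2 + 1·3 + 2·5 = 15
  a_9 = -1·15 + 1·-2 + 2·3 = -11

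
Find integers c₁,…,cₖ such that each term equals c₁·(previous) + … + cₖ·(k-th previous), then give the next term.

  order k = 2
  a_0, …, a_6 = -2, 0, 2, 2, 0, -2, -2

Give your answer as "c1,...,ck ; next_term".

1,-1 ; 0

  a_2 = 1·0 + -1·-2 = 2
  a_3 = 1·2 + -1·0 = 2
  a_4 = 1·2 + -1·2 = 0
  a_5 = 1·0 + -1·2 = -2
  a_6 = 1·-2 + -1·0 = -2
  a_7 = 1·-2 + -1·-2 = 0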